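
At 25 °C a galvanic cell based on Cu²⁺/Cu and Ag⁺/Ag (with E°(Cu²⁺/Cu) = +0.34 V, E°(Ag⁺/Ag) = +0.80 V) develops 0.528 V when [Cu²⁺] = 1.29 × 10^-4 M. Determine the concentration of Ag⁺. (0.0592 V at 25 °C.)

0.16 M

From the Nernst equation, log Q = n(E° − E)/0.0592 = 2(0.46 − 0.528)/0.0592 = -2.297, so Q = 0.00504.
With Q = [Cu²⁺]/[Ag⁺]^2 and the known concentrations, [Ag⁺]^2 in the denominator gives [Ag⁺] = 0.16 M.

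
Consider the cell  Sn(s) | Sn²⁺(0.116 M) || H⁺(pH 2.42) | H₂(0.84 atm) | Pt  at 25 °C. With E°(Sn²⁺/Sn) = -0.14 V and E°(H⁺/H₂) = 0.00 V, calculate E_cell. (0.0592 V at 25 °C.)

The hydrogen couple is the cathode, so E°_cell = 0.14 V; n = 2.
[H⁺] = 10^(−2.42) = 0.0038 M, and Q = [Sn²⁺]·P(H₂) / [H⁺]^2 = 6740.
E = E° − (0.0592/2) log Q = 0.14 − (0.0592/2)(3.829) = 0.027 V.

0.027 V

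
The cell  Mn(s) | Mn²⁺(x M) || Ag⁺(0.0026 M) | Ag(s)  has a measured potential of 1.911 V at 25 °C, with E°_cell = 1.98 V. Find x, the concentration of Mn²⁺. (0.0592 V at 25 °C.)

From the Nernst equation, log Q = n(E° − E)/0.0592 = 2(1.98 − 1.911)/0.0592 = 2.331, so Q = 214.
With Q = [Mn²⁺]/[Ag⁺]^2 and the known concentrations, [Mn²⁺] in the numerator gives [Mn²⁺] = 0.0014 M.

0.0014 M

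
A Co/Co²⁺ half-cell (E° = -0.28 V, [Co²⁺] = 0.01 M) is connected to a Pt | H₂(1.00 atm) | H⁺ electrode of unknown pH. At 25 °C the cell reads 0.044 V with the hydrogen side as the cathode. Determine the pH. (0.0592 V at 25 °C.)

E°_cell = 0.28 V and n = 2.
log Q = n(E° − E)/0.0592 = 2×(0.28 − 0.044)/0.0592 = 7.973.
With Q = [Co²⁺]·P(H₂) / [H⁺]^2, solving for [H⁺] gives log[H⁺] = -4.986, so pH = 4.99.

pH = 4.99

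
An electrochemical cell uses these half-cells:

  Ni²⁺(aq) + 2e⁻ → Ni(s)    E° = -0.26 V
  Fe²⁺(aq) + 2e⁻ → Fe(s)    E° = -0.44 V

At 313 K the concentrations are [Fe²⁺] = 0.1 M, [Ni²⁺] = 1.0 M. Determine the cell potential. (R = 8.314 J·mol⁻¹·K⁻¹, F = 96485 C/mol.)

The Ni²⁺/Ni couple has the higher reduction potential and acts as the cathode, so E°_cell = -0.26 − (-0.44) = 0.18 V.
Balancing electrons gives n = 2; the reaction quotient is Q = [Fe²⁺]/[Ni²⁺] = 0.100.
E = E° − (RT/nF) ln Q = 0.18 − (8.314×313)/(2×96485) × (-2.303) = 0.180 + 0.031 = 0.211 V.

0.211 V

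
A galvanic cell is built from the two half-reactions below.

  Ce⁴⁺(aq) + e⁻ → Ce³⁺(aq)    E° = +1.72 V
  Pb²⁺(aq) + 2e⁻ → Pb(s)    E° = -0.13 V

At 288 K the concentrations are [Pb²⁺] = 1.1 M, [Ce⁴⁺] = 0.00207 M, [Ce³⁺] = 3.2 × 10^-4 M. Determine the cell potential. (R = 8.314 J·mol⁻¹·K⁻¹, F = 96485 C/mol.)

1.90 V

The Ce⁴⁺/Ce³⁺ couple has the higher reduction potential and acts as the cathode, so E°_cell = +1.72 − (-0.13) = 1.85 V.
Balancing electrons gives n = 2; the reaction quotient is Q = [Pb²⁺]·[Ce³⁺]^2/[Ce⁴⁺]^2 = 0.0263.
E = E° − (RT/nF) ln Q = 1.85 − (8.314×288)/(2×96485) × (-3.639) = 1.850 + 0.045 = 1.895 V.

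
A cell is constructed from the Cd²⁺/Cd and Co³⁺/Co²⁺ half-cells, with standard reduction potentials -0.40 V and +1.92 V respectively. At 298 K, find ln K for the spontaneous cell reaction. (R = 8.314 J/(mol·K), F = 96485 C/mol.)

E°_cell = +1.92 − (-0.40) = 2.32 V, with n = 2 electrons transferred.
At equilibrium E = 0, so the Nernst equation gives ln K = nFE°/RT = (2)(96485)(2.32)/((8.314)(298)) = 180.70.

ln K = 180.7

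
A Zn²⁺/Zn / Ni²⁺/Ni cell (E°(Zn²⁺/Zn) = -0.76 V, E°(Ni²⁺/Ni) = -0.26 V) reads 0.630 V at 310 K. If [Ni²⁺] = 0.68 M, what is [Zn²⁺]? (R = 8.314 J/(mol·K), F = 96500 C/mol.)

4 × 10^-5 M

From the Nernst equation, ln Q = nF(E° − E)/RT = 2×96500×(0.50 − 0.630)/(8.314×310) = -9.735, so Q = 5.92 × 10^-5.
With Q = [Zn²⁺]/[Ni²⁺] and the known concentrations, [Zn²⁺] in the numerator gives [Zn²⁺] = 4 × 10^-5 M.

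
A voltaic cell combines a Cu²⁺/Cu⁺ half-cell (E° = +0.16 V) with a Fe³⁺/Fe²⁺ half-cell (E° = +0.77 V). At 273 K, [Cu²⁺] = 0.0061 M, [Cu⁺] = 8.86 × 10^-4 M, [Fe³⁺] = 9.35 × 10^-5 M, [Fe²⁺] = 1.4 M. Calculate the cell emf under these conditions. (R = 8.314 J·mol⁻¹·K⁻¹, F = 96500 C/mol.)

The Fe³⁺/Fe²⁺ couple has the higher reduction potential and acts as the cathode, so E°_cell = +0.77 − (+0.16) = 0.61 V.
Balancing electrons gives n = 1; the reaction quotient is Q = [Cu²⁺]·[Fe²⁺]/([Cu⁺]·[Fe³⁺]) = 1.03 × 10^5.
E = E° − (RT/nF) ln Q = 0.61 − (8.314×273)/(1×96500) × (11.543) = 0.610 − 0.271 = 0.339 V.

0.339 V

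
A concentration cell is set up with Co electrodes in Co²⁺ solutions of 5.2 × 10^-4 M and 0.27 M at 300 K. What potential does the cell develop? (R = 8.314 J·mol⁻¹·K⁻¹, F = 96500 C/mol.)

Both half-cells are Co²⁺/Co, so E°_cell = 0. The concentrated side is the cathode; the cell reaction moves Co²⁺ from high to low concentration with n = 2.
Q = [Co²⁺]_dilute/[Co²⁺]_conc = 5.2 × 10^-4/0.27 = 0.00193.
E = 0 − (RT/nF) ln Q = −((8.314×300)/(2×96500))(-6.252) = 0.0808 V.

0.081 V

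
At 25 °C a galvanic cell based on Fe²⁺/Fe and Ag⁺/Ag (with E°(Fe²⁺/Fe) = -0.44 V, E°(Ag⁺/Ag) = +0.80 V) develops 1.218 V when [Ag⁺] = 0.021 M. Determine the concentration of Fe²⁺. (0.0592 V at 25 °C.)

From the Nernst equation, log Q = n(E° − E)/0.0592 = 2(1.24 − 1.218)/0.0592 = 0.743, so Q = 5.54.
With Q = [Fe²⁺]/[Ag⁺]^2 and the known concentrations, [Fe²⁺] in the numerator gives [Fe²⁺] = 0.0024 M.

0.0024 M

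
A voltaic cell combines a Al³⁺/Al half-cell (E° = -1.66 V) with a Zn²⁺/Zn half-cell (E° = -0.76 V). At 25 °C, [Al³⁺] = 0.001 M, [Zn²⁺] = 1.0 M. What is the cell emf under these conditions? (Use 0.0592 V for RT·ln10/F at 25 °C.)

0.959 V

The Zn²⁺/Zn couple has the higher reduction potential and acts as the cathode, so E°_cell = -0.76 − (-1.66) = 0.90 V.
Balancing electrons gives n = 6; the reaction quotient is Q = [Al³⁺]^2/[Zn²⁺]^3 = 1 × 10^-6.
At 25 °C, E = E° − (0.0592/n) log Q = 0.90 − (0.0592/6)(-6.000) = 0.900 + 0.059 = 0.959 V.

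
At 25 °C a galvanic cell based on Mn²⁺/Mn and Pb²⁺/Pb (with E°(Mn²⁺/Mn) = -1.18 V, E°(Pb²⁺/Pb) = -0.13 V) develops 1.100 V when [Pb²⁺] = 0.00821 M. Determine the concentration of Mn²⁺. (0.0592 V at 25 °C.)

1.7 × 10^-4 M

From the Nernst equation, log Q = n(E° − E)/0.0592 = 2(1.05 − 1.100)/0.0592 = -1.689, so Q = 0.0205.
With Q = [Mn²⁺]/[Pb²⁺] and the known concentrations, [Mn²⁺] in the numerator gives [Mn²⁺] = 1.7 × 10^-4 M.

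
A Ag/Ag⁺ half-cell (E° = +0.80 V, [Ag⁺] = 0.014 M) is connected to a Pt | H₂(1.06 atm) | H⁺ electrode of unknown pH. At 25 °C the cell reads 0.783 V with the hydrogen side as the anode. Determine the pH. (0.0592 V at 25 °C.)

pH = 1.55

E°_cell = 0.80 V and n = 2.
log Q = n(E° − E)/0.0592 = 2×(0.80 − 0.783)/0.0592 = 0.574.
With Q = [H⁺]^2 / ([Ag⁺]^2·P(H₂)), solving for [H⁺] gives log[H⁺] = -1.554, so pH = 1.55.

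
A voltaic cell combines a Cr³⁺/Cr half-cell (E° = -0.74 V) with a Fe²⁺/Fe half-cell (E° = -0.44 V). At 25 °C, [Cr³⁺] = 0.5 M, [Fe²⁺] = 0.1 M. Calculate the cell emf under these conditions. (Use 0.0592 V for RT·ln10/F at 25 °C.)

0.276 V

The Fe²⁺/Fe couple has the higher reduction potential and acts as the cathode, so E°_cell = -0.44 − (-0.74) = 0.30 V.
Balancing electrons gives n = 6; the reaction quotient is Q = [Cr³⁺]^2/[Fe²⁺]^3 = 250.
At 25 °C, E = E° − (0.0592/n) log Q = 0.30 − (0.0592/6)(2.398) = 0.300 − 0.024 = 0.276 V.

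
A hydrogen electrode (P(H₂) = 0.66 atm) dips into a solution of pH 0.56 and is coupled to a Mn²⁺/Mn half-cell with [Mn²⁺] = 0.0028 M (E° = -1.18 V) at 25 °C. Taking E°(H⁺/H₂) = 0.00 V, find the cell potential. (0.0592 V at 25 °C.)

1.23 V

The hydrogen couple is the cathode, so E°_cell = 1.18 V; n = 2.
[H⁺] = 10^(−0.56) = 0.28 M, and Q = [Mn²⁺]·P(H₂) / [H⁺]^2 = 0.0244.
E = E° − (0.0592/2) log Q = 1.18 − (0.0592/2)(-1.613) = 1.228 V.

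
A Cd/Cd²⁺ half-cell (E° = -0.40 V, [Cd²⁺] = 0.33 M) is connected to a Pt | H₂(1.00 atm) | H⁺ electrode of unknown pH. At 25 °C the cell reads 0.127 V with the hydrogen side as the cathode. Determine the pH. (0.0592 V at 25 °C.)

pH = 4.85

E°_cell = 0.40 V and n = 2.
log Q = n(E° − E)/0.0592 = 2×(0.40 − 0.127)/0.0592 = 9.223.
With Q = [Cd²⁺]·P(H₂) / [H⁺]^2, solving for [H⁺] gives log[H⁺] = -4.852, so pH = 4.85.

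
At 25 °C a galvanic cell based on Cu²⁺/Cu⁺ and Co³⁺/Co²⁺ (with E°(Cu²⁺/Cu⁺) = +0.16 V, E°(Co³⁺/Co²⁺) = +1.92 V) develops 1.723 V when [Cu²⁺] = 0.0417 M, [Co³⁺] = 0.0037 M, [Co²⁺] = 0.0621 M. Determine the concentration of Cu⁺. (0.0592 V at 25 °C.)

From the Nernst equation, log Q = n(E° − E)/0.0592 = 1(1.76 − 1.723)/0.0592 = 0.625, so Q = 4.22.
With Q = [Cu²⁺]·[Co²⁺]/([Cu⁺]·[Co³⁺]) and the known concentrations, [Cu⁺] in the denominator gives [Cu⁺] = 0.17 M.

0.17 M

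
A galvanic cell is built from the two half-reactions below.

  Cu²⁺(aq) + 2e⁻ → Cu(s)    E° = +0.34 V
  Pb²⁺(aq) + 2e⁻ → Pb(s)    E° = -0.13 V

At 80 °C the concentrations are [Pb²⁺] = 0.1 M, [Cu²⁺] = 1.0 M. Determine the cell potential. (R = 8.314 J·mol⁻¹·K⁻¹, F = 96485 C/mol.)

The Cu²⁺/Cu couple has the higher reduction potential and acts as the cathode, so E°_cell = +0.34 − (-0.13) = 0.47 V.
Balancing electrons gives n = 2; the reaction quotient is Q = [Pb²⁺]/[Cu²⁺] = 0.100.
E = E° − (RT/nF) ln Q = 0.47 − (8.314×353)/(2×96485) × (-2.303) = 0.470 + 0.035 = 0.505 V.

0.505 V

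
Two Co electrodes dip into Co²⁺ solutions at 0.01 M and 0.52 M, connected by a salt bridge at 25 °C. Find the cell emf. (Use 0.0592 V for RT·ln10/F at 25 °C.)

Both half-cells are Co²⁺/Co, so E°_cell = 0. The concentrated side is the cathode; the cell reaction moves Co²⁺ from high to low concentration with n = 2.
Q = [Co²⁺]_dilute/[Co²⁺]_conc = 0.01/0.52 = 0.0192.
E = 0 − (0.0592/2) log Q = −(0.0592/2)(-1.716) = 0.0508 V.

0.051 V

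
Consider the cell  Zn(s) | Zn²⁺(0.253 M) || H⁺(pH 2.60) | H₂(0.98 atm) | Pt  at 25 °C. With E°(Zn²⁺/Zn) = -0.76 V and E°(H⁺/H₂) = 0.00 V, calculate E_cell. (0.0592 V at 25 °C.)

0.62 V

The hydrogen couple is the cathode, so E°_cell = 0.76 V; n = 2.
[H⁺] = 10^(−2.60) = 0.0025 M, and Q = [Zn²⁺]·P(H₂) / [H⁺]^2 = 3.93 × 10^4.
E = E° − (0.0592/2) log Q = 0.76 − (0.0592/2)(4.594) = 0.624 V.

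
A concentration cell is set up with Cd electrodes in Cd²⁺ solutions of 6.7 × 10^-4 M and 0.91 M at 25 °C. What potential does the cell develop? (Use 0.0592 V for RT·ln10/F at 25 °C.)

Both half-cells are Cd²⁺/Cd, so E°_cell = 0. The concentrated side is the cathode; the cell reaction moves Cd²⁺ from high to low concentration with n = 2.
Q = [Cd²⁺]_dilute/[Cd²⁺]_conc = 6.7 × 10^-4/0.91 = 7.36 × 10^-4.
E = 0 − (0.0592/2) log Q = −(0.0592/2)(-3.133) = 0.0927 V.

0.093 V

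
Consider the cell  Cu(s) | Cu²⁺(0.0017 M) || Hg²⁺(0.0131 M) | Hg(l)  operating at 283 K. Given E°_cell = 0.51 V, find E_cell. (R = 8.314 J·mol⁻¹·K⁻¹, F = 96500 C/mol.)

Balancing electrons gives n = 2; the reaction quotient is Q = [Cu²⁺]/[Hg²⁺] = 0.130.
E = E° − (RT/nF) ln Q = 0.51 − (8.314×283)/(2×96500) × (-2.042) = 0.510 + 0.025 = 0.535 V.

0.535 V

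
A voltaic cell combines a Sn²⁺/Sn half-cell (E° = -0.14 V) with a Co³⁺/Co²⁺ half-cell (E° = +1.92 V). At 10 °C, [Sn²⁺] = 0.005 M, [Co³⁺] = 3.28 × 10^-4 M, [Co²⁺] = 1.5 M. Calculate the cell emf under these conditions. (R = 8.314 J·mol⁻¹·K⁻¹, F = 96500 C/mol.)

The Co³⁺/Co²⁺ couple has the higher reduction potential and acts as the cathode, so E°_cell = +1.92 − (-0.14) = 2.06 V.
Balancing electrons gives n = 2; the reaction quotient is Q = [Sn²⁺]·[Co²⁺]^2/[Co³⁺]^2 = 1.05 × 10^5.
E = E° − (RT/nF) ln Q = 2.06 − (8.314×283)/(2×96500) × (11.558) = 2.060 − 0.141 = 1.919 V.

1.92 V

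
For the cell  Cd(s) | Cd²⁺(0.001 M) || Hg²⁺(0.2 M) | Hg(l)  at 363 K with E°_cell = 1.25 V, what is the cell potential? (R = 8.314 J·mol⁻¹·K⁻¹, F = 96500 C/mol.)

Balancing electrons gives n = 2; the reaction quotient is Q = [Cd²⁺]/[Hg²⁺] = 0.00500.
E = E° − (RT/nF) ln Q = 1.25 − (8.314×363)/(2×96500) × (-5.298) = 1.250 + 0.083 = 1.333 V.

1.33 V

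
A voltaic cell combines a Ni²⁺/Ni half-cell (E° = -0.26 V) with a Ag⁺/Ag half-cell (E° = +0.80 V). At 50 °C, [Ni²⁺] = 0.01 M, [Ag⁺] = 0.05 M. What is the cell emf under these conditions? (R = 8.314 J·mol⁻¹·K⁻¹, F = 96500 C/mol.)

1.04 V

The Ag⁺/Ag couple has the higher reduction potential and acts as the cathode, so E°_cell = +0.80 − (-0.26) = 1.06 V.
Balancing electrons gives n = 2; the reaction quotient is Q = [Ni²⁺]/[Ag⁺]^2 = 4.00.
E = E° − (RT/nF) ln Q = 1.06 − (8.314×323)/(2×96500) × (1.386) = 1.060 − 0.019 = 1.041 V.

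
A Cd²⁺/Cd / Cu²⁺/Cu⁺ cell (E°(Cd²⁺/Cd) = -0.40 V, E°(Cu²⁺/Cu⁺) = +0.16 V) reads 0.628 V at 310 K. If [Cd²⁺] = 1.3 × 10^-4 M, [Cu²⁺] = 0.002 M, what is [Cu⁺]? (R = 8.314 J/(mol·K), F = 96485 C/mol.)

0.014 M

From the Nernst equation, ln Q = nF(E° − E)/RT = 2×96485×(0.56 − 0.628)/(8.314×310) = -5.091, so Q = 0.00615.
With Q = [Cd²⁺]·[Cu⁺]^2/[Cu²⁺]^2 and the known concentrations, [Cu⁺]^2 in the numerator gives [Cu⁺] = 0.014 M.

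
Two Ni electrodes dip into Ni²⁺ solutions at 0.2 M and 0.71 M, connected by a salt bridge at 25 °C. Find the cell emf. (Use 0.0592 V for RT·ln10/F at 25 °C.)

Both half-cells are Ni²⁺/Ni, so E°_cell = 0. The concentrated side is the cathode; the cell reaction moves Ni²⁺ from high to low concentration with n = 2.
Q = [Ni²⁺]_dilute/[Ni²⁺]_conc = 0.2/0.71 = 0.282.
E = 0 − (0.0592/2) log Q = −(0.0592/2)(-0.550) = 0.0163 V.

0.016 V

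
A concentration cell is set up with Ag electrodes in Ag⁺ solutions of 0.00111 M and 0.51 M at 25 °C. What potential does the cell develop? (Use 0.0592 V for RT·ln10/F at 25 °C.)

Both half-cells are Ag⁺/Ag, so E°_cell = 0. The concentrated side is the cathode; the cell reaction moves Ag⁺ from high to low concentration with n = 1.
Q = [Ag⁺]_dilute/[Ag⁺]_conc = 0.00111/0.51 = 0.00218.
E = 0 − (0.0592/1) log Q = −(0.0592/1)(-2.662) = 0.1576 V.

0.16 V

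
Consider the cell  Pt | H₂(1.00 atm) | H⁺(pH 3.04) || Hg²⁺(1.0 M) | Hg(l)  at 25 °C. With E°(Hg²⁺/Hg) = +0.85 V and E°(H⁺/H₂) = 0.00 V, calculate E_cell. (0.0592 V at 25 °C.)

1.03 V

The Hg²⁺/Hg couple is the cathode, so E°_cell = 0.85 V; n = 2.
[H⁺] = 10^(−3.04) = 9.1 × 10^-4 M, and Q = [H⁺]^2 / ([Hg²⁺]·P(H₂)) = 8.32 × 10^-7.
E = E° − (0.0592/2) log Q = 0.85 − (0.0592/2)(-6.080) = 1.030 V.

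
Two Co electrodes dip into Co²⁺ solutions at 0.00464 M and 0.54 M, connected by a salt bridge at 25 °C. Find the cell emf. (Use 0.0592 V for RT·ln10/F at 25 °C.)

Both half-cells are Co²⁺/Co, so E°_cell = 0. The concentrated side is the cathode; the cell reaction moves Co²⁺ from high to low concentration with n = 2.
Q = [Co²⁺]_dilute/[Co²⁺]_conc = 0.00464/0.54 = 0.00859.
E = 0 − (0.0592/2) log Q = −(0.0592/2)(-2.066) = 0.0612 V.

0.061 V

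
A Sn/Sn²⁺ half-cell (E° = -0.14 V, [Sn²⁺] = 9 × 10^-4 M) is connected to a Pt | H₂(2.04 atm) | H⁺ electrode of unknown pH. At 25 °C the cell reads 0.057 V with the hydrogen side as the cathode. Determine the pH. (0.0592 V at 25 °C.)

pH = 2.77

E°_cell = 0.14 V and n = 2.
log Q = n(E° − E)/0.0592 = 2×(0.14 − 0.057)/0.0592 = 2.804.
With Q = [Sn²⁺]·P(H₂) / [H⁺]^2, solving for [H⁺] gives log[H⁺] = -2.770, so pH = 2.77.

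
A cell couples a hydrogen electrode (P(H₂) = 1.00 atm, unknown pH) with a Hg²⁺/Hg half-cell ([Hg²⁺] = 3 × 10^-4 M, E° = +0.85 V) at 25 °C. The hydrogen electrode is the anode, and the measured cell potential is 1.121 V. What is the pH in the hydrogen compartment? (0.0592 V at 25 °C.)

pH = 6.34

E°_cell = 0.85 V and n = 2.
log Q = n(E° − E)/0.0592 = 2×(0.85 − 1.121)/0.0592 = -9.155.
With Q = [H⁺]^2 / ([Hg²⁺]·P(H₂)), solving for [H⁺] gives log[H⁺] = -6.339, so pH = 6.34.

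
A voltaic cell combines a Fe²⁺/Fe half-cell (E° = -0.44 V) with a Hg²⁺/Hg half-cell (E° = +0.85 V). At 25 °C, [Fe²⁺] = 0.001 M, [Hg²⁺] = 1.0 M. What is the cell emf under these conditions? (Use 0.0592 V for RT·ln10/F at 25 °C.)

The Hg²⁺/Hg couple has the higher reduction potential and acts as the cathode, so E°_cell = +0.85 − (-0.44) = 1.29 V.
Balancing electrons gives n = 2; the reaction quotient is Q = [Fe²⁺]/[Hg²⁺] = 0.00100.
At 25 °C, E = E° − (0.0592/n) log Q = 1.29 − (0.0592/2)(-3.000) = 1.290 + 0.089 = 1.379 V.

1.38 V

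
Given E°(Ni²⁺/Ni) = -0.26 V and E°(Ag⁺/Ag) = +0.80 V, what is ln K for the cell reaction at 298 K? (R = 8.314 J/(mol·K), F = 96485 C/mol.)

E°_cell = +0.80 − (-0.26) = 1.06 V, with n = 2 electrons transferred.
At equilibrium E = 0, so the Nernst equation gives ln K = nFE°/RT = (2)(96485)(1.06)/((8.314)(298)) = 82.56.

ln K = 82.6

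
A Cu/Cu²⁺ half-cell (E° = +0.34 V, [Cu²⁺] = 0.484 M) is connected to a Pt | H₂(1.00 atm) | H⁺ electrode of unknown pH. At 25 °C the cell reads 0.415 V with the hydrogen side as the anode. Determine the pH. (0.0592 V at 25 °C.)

pH = 1.42

E°_cell = 0.34 V and n = 2.
log Q = n(E° − E)/0.0592 = 2×(0.34 − 0.415)/0.0592 = -2.534.
With Q = [H⁺]^2 / ([Cu²⁺]·P(H₂)), solving for [H⁺] gives log[H⁺] = -1.424, so pH = 1.42.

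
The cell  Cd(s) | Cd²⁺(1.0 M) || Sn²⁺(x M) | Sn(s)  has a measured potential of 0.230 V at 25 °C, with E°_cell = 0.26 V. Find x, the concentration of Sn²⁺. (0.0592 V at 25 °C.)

0.097 M

From the Nernst equation, log Q = n(E° − E)/0.0592 = 2(0.26 − 0.230)/0.0592 = 1.014, so Q = 10.3.
With Q = [Cd²⁺]/[Sn²⁺] and the known concentrations, [Sn²⁺] in the denominator gives [Sn²⁺] = 0.097 M.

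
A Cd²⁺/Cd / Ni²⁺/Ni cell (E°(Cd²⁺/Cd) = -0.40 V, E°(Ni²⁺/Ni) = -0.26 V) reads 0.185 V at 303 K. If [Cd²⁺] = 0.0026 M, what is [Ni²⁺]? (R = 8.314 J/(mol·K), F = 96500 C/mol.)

0.082 M

From the Nernst equation, ln Q = nF(E° − E)/RT = 2×96500×(0.14 − 0.185)/(8.314×303) = -3.448, so Q = 0.0318.
With Q = [Cd²⁺]/[Ni²⁺] and the known concentrations, [Ni²⁺] in the denominator gives [Ni²⁺] = 0.082 M.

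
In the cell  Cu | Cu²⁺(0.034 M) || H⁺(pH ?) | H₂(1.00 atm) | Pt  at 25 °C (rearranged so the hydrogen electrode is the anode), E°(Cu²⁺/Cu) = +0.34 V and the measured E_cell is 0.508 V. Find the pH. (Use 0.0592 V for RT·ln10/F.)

E°_cell = 0.34 V and n = 2.
log Q = n(E° − E)/0.0592 = 2×(0.34 − 0.508)/0.0592 = -5.676.
With Q = [H⁺]^2 / ([Cu²⁺]·P(H₂)), solving for [H⁺] gives log[H⁺] = -3.572, so pH = 3.57.

pH = 3.57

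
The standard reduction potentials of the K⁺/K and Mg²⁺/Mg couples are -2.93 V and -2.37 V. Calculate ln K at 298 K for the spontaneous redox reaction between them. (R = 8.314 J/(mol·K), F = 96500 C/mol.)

E°_cell = -2.37 − (-2.93) = 0.56 V, with n = 2 electrons transferred.
At equilibrium E = 0, so the Nernst equation gives ln K = nFE°/RT = (2)(96500)(0.56)/((8.314)(298)) = 43.62.

ln K = 43.6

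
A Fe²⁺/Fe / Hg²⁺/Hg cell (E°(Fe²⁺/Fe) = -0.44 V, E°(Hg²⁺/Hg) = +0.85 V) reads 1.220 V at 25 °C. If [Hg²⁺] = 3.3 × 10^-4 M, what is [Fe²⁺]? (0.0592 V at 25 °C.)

From the Nernst equation, log Q = n(E° − E)/0.0592 = 2(1.29 − 1.220)/0.0592 = 2.365, so Q = 232.
With Q = [Fe²⁺]/[Hg²⁺] and the known concentrations, [Fe²⁺] in the numerator gives [Fe²⁺] = 0.076 M.

0.076 M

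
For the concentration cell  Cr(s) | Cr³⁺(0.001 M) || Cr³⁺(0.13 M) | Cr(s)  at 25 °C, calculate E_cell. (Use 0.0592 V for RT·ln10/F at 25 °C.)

Both half-cells are Cr³⁺/Cr, so E°_cell = 0. The concentrated side is the cathode; the cell reaction moves Cr³⁺ from high to low concentration with n = 3.
Q = [Cr³⁺]_dilute/[Cr³⁺]_conc = 0.001/0.13 = 0.00769.
E = 0 − (0.0592/3) log Q = −(0.0592/3)(-2.114) = 0.0417 V.

0.042 V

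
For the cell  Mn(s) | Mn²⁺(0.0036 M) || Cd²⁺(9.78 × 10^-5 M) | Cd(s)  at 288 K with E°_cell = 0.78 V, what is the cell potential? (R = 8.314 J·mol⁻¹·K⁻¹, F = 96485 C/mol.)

Balancing electrons gives n = 2; the reaction quotient is Q = [Mn²⁺]/[Cd²⁺] = 36.8.
E = E° − (RT/nF) ln Q = 0.78 − (8.314×288)/(2×96485) × (3.606) = 0.780 − 0.045 = 0.735 V.

0.735 V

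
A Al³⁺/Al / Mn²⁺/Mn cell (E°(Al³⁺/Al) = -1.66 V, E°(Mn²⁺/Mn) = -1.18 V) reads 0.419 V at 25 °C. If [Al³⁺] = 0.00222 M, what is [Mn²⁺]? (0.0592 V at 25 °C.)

From the Nernst equation, log Q = n(E° − E)/0.0592 = 6(0.48 − 0.419)/0.0592 = 6.182, so Q = 1.52 × 10^6.
With Q = [Al³⁺]^2/[Mn²⁺]^3 and the known concentrations, [Mn²⁺]^3 in the denominator gives [Mn²⁺] = 1.5 × 10^-4 M.

1.5 × 10^-4 M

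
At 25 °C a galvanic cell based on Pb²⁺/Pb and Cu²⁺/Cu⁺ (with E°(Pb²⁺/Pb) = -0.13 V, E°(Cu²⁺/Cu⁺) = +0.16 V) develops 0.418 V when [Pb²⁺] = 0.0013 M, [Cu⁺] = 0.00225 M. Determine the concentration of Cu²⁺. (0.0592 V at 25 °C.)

From the Nernst equation, log Q = n(E° − E)/0.0592 = 2(0.29 − 0.418)/0.0592 = -4.324, so Q = 4.74 × 10^-5.
With Q = [Pb²⁺]·[Cu⁺]^2/[Cu²⁺]^2 and the known concentrations, [Cu²⁺]^2 in the denominator gives [Cu²⁺] = 0.012 M.

0.012 M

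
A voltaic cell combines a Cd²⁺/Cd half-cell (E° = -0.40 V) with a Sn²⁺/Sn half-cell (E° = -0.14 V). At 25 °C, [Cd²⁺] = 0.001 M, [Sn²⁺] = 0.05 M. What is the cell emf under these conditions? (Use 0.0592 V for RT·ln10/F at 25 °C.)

The Sn²⁺/Sn couple has the higher reduction potential and acts as the cathode, so E°_cell = -0.14 − (-0.40) = 0.26 V.
Balancing electrons gives n = 2; the reaction quotient is Q = [Cd²⁺]/[Sn²⁺] = 0.0200.
At 25 °C, E = E° − (0.0592/n) log Q = 0.26 − (0.0592/2)(-1.699) = 0.260 + 0.050 = 0.310 V.

0.310 V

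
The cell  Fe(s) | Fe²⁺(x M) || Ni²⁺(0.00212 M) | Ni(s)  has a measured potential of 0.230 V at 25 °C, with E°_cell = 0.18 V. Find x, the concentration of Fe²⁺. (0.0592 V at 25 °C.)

4.3 × 10^-5 M

From the Nernst equation, log Q = n(E° − E)/0.0592 = 2(0.18 − 0.230)/0.0592 = -1.689, so Q = 0.0205.
With Q = [Fe²⁺]/[Ni²⁺] and the known concentrations, [Fe²⁺] in the numerator gives [Fe²⁺] = 4.3 × 10^-5 M.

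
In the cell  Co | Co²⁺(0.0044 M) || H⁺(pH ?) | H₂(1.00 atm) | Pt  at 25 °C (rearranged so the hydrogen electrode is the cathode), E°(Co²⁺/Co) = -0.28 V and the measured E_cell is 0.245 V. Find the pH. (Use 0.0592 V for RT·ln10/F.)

E°_cell = 0.28 V and n = 2.
log Q = n(E° − E)/0.0592 = 2×(0.28 − 0.245)/0.0592 = 1.182.
With Q = [Co²⁺]·P(H₂) / [H⁺]^2, solving for [H⁺] gives log[H⁺] = -1.769, so pH = 1.77.

pH = 1.77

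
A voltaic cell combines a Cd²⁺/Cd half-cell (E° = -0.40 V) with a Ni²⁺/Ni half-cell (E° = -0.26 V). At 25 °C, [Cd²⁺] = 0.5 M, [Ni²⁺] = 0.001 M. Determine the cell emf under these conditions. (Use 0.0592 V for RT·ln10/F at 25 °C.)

0.060 V

The Ni²⁺/Ni couple has the higher reduction potential and acts as the cathode, so E°_cell = -0.26 − (-0.40) = 0.14 V.
Balancing electrons gives n = 2; the reaction quotient is Q = [Cd²⁺]/[Ni²⁺] = 500.
At 25 °C, E = E° − (0.0592/n) log Q = 0.14 − (0.0592/2)(2.699) = 0.140 − 0.080 = 0.060 V.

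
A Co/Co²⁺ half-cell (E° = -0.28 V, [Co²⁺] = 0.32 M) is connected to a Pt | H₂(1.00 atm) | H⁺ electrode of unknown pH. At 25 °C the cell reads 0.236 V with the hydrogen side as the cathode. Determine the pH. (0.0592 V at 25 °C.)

pH = 0.99

E°_cell = 0.28 V and n = 2.
log Q = n(E° − E)/0.0592 = 2×(0.28 − 0.236)/0.0592 = 1.486.
With Q = [Co²⁺]·P(H₂) / [H⁺]^2, solving for [H⁺] gives log[H⁺] = -0.991, so pH = 0.99.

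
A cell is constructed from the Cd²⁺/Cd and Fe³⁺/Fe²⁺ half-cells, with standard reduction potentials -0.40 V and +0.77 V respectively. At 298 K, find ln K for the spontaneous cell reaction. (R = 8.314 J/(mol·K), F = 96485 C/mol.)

E°_cell = +0.77 − (-0.40) = 1.17 V, with n = 2 electrons transferred.
At equilibrium E = 0, so the Nernst equation gives ln K = nFE°/RT = (2)(96485)(1.17)/((8.314)(298)) = 91.13.

ln K = 91.1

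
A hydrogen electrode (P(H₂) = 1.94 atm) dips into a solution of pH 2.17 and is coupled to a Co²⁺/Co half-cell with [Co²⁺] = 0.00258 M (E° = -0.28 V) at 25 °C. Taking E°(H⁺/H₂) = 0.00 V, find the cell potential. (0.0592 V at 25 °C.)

0.22 V

The hydrogen couple is the cathode, so E°_cell = 0.28 V; n = 2.
[H⁺] = 10^(−2.17) = 0.0068 M, and Q = [Co²⁺]·P(H₂) / [H⁺]^2 = 110.
E = E° − (0.0592/2) log Q = 0.28 − (0.0592/2)(2.039) = 0.220 V.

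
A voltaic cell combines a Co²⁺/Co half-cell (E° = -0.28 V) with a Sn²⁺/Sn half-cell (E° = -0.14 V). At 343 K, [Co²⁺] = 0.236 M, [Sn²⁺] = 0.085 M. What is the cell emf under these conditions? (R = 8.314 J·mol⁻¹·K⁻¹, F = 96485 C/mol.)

The Sn²⁺/Sn couple has the higher reduction potential and acts as the cathode, so E°_cell = -0.14 − (-0.28) = 0.14 V.
Balancing electrons gives n = 2; the reaction quotient is Q = [Co²⁺]/[Sn²⁺] = 2.78.
E = E° − (RT/nF) ln Q = 0.14 − (8.314×343)/(2×96485) × (1.021) = 0.140 − 0.015 = 0.125 V.

0.125 V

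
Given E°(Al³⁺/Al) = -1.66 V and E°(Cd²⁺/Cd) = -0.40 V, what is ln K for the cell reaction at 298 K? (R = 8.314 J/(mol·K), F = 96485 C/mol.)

ln K = 294.4

E°_cell = -0.40 − (-1.66) = 1.26 V, with n = 6 electrons transferred.
At equilibrium E = 0, so the Nernst equation gives ln K = nFE°/RT = (6)(96485)(1.26)/((8.314)(298)) = 294.41.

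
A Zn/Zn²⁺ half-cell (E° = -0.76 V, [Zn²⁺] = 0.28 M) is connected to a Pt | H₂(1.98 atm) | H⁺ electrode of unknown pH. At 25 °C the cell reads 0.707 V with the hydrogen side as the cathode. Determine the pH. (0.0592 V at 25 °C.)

E°_cell = 0.76 V and n = 2.
log Q = n(E° − E)/0.0592 = 2×(0.76 − 0.707)/0.0592 = 1.791.
With Q = [Zn²⁺]·P(H₂) / [H⁺]^2, solving for [H⁺] gives log[H⁺] = -1.023, so pH = 1.02.

pH = 1.02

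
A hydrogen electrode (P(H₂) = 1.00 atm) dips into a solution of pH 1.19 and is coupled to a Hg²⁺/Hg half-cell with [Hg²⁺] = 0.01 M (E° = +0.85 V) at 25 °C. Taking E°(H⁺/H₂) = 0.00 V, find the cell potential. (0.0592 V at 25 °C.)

The Hg²⁺/Hg couple is the cathode, so E°_cell = 0.85 V; n = 2.
[H⁺] = 10^(−1.19) = 0.065 M, and Q = [H⁺]^2 / ([Hg²⁺]·P(H₂)) = 0.417.
E = E° − (0.0592/2) log Q = 0.85 − (0.0592/2)(-0.380) = 0.861 V.

0.86 V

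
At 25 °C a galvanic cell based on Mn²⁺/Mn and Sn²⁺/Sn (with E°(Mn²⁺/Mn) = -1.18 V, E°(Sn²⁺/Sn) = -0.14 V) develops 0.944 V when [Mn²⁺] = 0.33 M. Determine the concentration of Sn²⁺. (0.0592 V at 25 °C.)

1.9 × 10^-4 M

From the Nernst equation, log Q = n(E° − E)/0.0592 = 2(1.04 − 0.944)/0.0592 = 3.243, so Q = 1750.
With Q = [Mn²⁺]/[Sn²⁺] and the known concentrations, [Sn²⁺] in the denominator gives [Sn²⁺] = 1.9 × 10^-4 M.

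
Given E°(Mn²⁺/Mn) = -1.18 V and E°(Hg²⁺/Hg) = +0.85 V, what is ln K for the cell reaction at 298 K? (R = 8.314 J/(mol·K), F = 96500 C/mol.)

E°_cell = +0.85 − (-1.18) = 2.03 V, with n = 2 electrons transferred.
At equilibrium E = 0, so the Nernst equation gives ln K = nFE°/RT = (2)(96500)(2.03)/((8.314)(298)) = 158.13.

ln K = 158.1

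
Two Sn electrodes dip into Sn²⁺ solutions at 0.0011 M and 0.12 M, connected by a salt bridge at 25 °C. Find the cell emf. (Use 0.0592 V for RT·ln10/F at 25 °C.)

Both half-cells are Sn²⁺/Sn, so E°_cell = 0. The concentrated side is the cathode; the cell reaction moves Sn²⁺ from high to low concentration with n = 2.
Q = [Sn²⁺]_dilute/[Sn²⁺]_conc = 0.0011/0.12 = 0.00917.
E = 0 − (0.0592/2) log Q = −(0.0592/2)(-2.038) = 0.0603 V.

0.060 V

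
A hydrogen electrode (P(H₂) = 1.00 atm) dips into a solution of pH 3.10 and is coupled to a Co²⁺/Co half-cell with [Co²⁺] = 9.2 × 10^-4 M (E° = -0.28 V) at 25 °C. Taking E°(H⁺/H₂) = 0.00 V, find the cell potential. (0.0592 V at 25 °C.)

0.19 V

The hydrogen couple is the cathode, so E°_cell = 0.28 V; n = 2.
[H⁺] = 10^(−3.10) = 7.9 × 10^-4 M, and Q = [Co²⁺]·P(H₂) / [H⁺]^2 = 1460.
E = E° − (0.0592/2) log Q = 0.28 − (0.0592/2)(3.164) = 0.186 V.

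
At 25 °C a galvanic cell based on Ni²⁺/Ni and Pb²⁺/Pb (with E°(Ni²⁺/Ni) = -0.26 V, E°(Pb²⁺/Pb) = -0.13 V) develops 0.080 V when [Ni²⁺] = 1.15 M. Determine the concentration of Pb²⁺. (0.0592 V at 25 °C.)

From the Nernst equation, log Q = n(E° − E)/0.0592 = 2(0.13 − 0.080)/0.0592 = 1.689, so Q = 48.9.
With Q = [Ni²⁺]/[Pb²⁺] and the known concentrations, [Pb²⁺] in the denominator gives [Pb²⁺] = 0.024 M.

0.024 M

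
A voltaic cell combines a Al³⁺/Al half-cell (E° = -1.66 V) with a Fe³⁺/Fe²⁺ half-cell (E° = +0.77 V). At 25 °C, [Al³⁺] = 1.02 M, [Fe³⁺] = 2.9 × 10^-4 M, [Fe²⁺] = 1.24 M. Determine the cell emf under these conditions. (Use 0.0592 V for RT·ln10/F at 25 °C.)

2.21 V

The Fe³⁺/Fe²⁺ couple has the higher reduction potential and acts as the cathode, so E°_cell = +0.77 − (-1.66) = 2.43 V.
Balancing electrons gives n = 3; the reaction quotient is Q = [Al³⁺]·[Fe²⁺]^3/[Fe³⁺]^3 = 7.97 × 10^10.
At 25 °C, E = E° − (0.0592/n) log Q = 2.43 − (0.0592/3)(10.902) = 2.430 − 0.215 = 2.215 V.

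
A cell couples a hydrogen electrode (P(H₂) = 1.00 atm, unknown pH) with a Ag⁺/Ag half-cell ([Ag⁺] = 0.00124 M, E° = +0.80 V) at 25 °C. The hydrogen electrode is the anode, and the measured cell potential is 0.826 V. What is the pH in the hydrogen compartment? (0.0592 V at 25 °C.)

E°_cell = 0.80 V and n = 2.
log Q = n(E° − E)/0.0592 = 2×(0.80 − 0.826)/0.0592 = -0.878.
With Q = [H⁺]^2 / ([Ag⁺]^2·P(H₂)), solving for [H⁺] gives log[H⁺] = -3.346, so pH = 3.35.

pH = 3.35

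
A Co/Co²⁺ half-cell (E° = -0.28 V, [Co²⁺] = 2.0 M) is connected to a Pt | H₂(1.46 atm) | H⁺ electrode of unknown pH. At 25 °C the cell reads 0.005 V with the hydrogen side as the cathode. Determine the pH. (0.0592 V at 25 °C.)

pH = 4.41

E°_cell = 0.28 V and n = 2.
log Q = n(E° − E)/0.0592 = 2×(0.28 − 0.005)/0.0592 = 9.291.
With Q = [Co²⁺]·P(H₂) / [H⁺]^2, solving for [H⁺] gives log[H⁺] = -4.413, so pH = 4.41.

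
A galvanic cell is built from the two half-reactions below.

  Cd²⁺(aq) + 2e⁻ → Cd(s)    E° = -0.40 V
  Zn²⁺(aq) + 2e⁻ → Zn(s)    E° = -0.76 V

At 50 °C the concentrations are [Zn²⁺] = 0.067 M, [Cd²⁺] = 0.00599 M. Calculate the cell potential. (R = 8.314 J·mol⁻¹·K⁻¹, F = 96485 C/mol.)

The Cd²⁺/Cd couple has the higher reduction potential and acts as the cathode, so E°_cell = -0.40 − (-0.76) = 0.36 V.
Balancing electrons gives n = 2; the reaction quotient is Q = [Zn²⁺]/[Cd²⁺] = 11.2.
E = E° − (RT/nF) ln Q = 0.36 − (8.314×323)/(2×96485) × (2.415) = 0.360 − 0.034 = 0.326 V.

0.326 V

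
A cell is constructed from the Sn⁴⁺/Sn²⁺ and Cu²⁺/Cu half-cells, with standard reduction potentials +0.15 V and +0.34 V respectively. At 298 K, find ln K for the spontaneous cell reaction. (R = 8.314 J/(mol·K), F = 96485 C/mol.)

ln K = 14.8

E°_cell = +0.34 − (+0.15) = 0.19 V, with n = 2 electrons transferred.
At equilibrium E = 0, so the Nernst equation gives ln K = nFE°/RT = (2)(96485)(0.19)/((8.314)(298)) = 14.80.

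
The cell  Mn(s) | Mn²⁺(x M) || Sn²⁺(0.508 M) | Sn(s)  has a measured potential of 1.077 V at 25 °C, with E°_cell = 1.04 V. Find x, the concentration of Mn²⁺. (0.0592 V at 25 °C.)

0.029 M

From the Nernst equation, log Q = n(E° − E)/0.0592 = 2(1.04 − 1.077)/0.0592 = -1.250, so Q = 0.0562.
With Q = [Mn²⁺]/[Sn²⁺] and the known concentrations, [Mn²⁺] in the numerator gives [Mn²⁺] = 0.029 M.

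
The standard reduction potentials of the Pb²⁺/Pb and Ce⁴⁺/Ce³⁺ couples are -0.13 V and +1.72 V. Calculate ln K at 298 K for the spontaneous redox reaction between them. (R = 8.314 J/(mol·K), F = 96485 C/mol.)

E°_cell = +1.72 − (-0.13) = 1.85 V, with n = 2 electrons transferred.
At equilibrium E = 0, so the Nernst equation gives ln K = nFE°/RT = (2)(96485)(1.85)/((8.314)(298)) = 144.09.

ln K = 144.1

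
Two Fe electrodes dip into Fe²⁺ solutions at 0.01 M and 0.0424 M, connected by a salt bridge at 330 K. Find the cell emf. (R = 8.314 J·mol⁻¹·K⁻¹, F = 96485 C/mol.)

Both half-cells are Fe²⁺/Fe, so E°_cell = 0. The concentrated side is the cathode; the cell reaction moves Fe²⁺ from high to low concentration with n = 2.
Q = [Fe²⁺]_dilute/[Fe²⁺]_conc = 0.01/0.0424 = 0.236.
E = 0 − (RT/nF) ln Q = −((8.314×330)/(2×96485))(-1.445) = 0.0205 V.

0.021 V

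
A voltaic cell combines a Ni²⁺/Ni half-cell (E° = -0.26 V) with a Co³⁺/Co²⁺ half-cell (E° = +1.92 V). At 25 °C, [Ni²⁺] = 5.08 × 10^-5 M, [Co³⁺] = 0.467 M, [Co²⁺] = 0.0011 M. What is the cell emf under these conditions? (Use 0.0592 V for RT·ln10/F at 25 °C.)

The Co³⁺/Co²⁺ couple has the higher reduction potential and acts as the cathode, so E°_cell = +1.92 − (-0.26) = 2.18 V.
Balancing electrons gives n = 2; the reaction quotient is Q = [Ni²⁺]·[Co²⁺]^2/[Co³⁺]^2 = 2.82 × 10^-10.
At 25 °C, E = E° − (0.0592/n) log Q = 2.18 − (0.0592/2)(-9.550) = 2.180 + 0.283 = 2.463 V.

2.46 V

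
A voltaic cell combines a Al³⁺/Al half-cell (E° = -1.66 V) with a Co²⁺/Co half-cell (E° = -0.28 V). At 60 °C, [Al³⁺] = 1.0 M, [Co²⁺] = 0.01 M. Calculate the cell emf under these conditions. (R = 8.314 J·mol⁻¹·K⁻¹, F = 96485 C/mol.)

The Co²⁺/Co couple has the higher reduction potential and acts as the cathode, so E°_cell = -0.28 − (-1.66) = 1.38 V.
Balancing electrons gives n = 6; the reaction quotient is Q = [Al³⁺]^2/[Co²⁺]^3 = 1 × 10^6.
E = E° − (RT/nF) ln Q = 1.38 − (8.314×333)/(6×96485) × (13.816) = 1.380 − 0.066 = 1.314 V.

1.31 V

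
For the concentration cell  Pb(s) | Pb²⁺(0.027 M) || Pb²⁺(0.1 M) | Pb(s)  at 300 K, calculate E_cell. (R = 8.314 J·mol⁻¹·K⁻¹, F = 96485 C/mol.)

0.017 V

Both half-cells are Pb²⁺/Pb, so E°_cell = 0. The concentrated side is the cathode; the cell reaction moves Pb²⁺ from high to low concentration with n = 2.
Q = [Pb²⁺]_dilute/[Pb²⁺]_conc = 0.027/0.1 = 0.270.
E = 0 − (RT/nF) ln Q = −((8.314×300)/(2×96485))(-1.309) = 0.0169 V.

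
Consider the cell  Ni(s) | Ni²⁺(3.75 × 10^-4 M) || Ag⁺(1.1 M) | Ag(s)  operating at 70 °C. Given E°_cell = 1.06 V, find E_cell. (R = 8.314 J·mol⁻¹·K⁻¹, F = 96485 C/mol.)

1.18 V

Balancing electrons gives n = 2; the reaction quotient is Q = [Ni²⁺]/[Ag⁺]^2 = 3.1 × 10^-4.
E = E° − (RT/nF) ln Q = 1.06 − (8.314×343)/(2×96485) × (-8.079) = 1.060 + 0.119 = 1.179 V.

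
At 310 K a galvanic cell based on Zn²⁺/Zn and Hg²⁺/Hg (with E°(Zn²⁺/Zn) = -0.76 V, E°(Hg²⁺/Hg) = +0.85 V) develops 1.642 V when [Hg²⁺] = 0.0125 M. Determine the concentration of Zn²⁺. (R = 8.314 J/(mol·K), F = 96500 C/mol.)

From the Nernst equation, ln Q = nF(E° − E)/RT = 2×96500×(1.61 − 1.642)/(8.314×310) = -2.396, so Q = 0.0911.
With Q = [Zn²⁺]/[Hg²⁺] and the known concentrations, [Zn²⁺] in the numerator gives [Zn²⁺] = 0.0011 M.

0.0011 M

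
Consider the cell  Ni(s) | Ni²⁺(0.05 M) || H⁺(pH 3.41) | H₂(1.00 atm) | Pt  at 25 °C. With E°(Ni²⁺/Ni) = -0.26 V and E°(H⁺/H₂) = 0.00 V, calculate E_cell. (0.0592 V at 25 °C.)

0.097 V

The hydrogen couple is the cathode, so E°_cell = 0.26 V; n = 2.
[H⁺] = 10^(−3.41) = 3.9 × 10^-4 M, and Q = [Ni²⁺]·P(H₂) / [H⁺]^2 = 3.3 × 10^5.
E = E° − (0.0592/2) log Q = 0.26 − (0.0592/2)(5.519) = 0.097 V.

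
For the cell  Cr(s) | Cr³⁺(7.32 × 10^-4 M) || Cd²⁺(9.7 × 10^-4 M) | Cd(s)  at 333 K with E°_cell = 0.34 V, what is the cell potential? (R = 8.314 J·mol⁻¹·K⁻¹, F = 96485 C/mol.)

Balancing electrons gives n = 6; the reaction quotient is Q = [Cr³⁺]^2/[Cd²⁺]^3 = 587.
E = E° − (RT/nF) ln Q = 0.34 − (8.314×333)/(6×96485) × (6.375) = 0.340 − 0.030 = 0.310 V.

0.310 V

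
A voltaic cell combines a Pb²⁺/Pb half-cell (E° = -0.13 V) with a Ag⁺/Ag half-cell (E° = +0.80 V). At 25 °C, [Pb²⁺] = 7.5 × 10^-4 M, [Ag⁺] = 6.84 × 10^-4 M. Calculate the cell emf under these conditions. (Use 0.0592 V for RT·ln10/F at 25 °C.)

The Ag⁺/Ag couple has the higher reduction potential and acts as the cathode, so E°_cell = +0.80 − (-0.13) = 0.93 V.
Balancing electrons gives n = 2; the reaction quotient is Q = [Pb²⁺]/[Ag⁺]^2 = 1600.
At 25 °C, E = E° − (0.0592/n) log Q = 0.93 − (0.0592/2)(3.205) = 0.930 − 0.095 = 0.835 V.

0.835 V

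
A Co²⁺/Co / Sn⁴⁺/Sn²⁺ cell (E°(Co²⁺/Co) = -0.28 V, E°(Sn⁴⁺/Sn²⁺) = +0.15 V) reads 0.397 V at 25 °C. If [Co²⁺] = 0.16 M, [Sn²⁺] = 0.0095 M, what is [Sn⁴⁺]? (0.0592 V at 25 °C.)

From the Nernst equation, log Q = n(E° − E)/0.0592 = 2(0.43 − 0.397)/0.0592 = 1.115, so Q = 13.0.
With Q = [Co²⁺]·[Sn²⁺]/[Sn⁴⁺] and the known concentrations, [Sn⁴⁺] in the denominator gives [Sn⁴⁺] = 1.2 × 10^-4 M.

1.2 × 10^-4 M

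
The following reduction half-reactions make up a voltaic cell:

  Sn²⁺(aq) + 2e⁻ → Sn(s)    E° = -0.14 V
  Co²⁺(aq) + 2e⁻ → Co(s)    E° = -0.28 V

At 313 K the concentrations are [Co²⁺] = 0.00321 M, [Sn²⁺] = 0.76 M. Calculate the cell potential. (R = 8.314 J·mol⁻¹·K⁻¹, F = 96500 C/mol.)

0.214 V

The Sn²⁺/Sn couple has the higher reduction potential and acts as the cathode, so E°_cell = -0.14 − (-0.28) = 0.14 V.
Balancing electrons gives n = 2; the reaction quotient is Q = [Co²⁺]/[Sn²⁺] = 0.00422.
E = E° − (RT/nF) ln Q = 0.14 − (8.314×313)/(2×96500) × (-5.467) = 0.140 + 0.074 = 0.214 V.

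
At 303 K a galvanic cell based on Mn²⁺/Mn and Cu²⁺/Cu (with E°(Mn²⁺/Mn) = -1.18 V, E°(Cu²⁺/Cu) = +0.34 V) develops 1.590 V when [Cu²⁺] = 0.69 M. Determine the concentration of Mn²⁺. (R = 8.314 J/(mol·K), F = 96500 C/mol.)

0.0032 M

From the Nernst equation, ln Q = nF(E° − E)/RT = 2×96500×(1.52 − 1.590)/(8.314×303) = -5.363, so Q = 0.00469.
With Q = [Mn²⁺]/[Cu²⁺] and the known concentrations, [Mn²⁺] in the numerator gives [Mn²⁺] = 0.0032 M.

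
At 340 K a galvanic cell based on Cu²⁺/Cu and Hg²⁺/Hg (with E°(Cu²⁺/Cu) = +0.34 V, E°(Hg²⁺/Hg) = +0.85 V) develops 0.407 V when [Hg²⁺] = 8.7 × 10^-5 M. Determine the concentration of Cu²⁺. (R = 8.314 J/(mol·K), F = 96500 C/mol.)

0.099 M

From the Nernst equation, ln Q = nF(E° − E)/RT = 2×96500×(0.51 − 0.407)/(8.314×340) = 7.032, so Q = 1130.
With Q = [Cu²⁺]/[Hg²⁺] and the known concentrations, [Cu²⁺] in the numerator gives [Cu²⁺] = 0.099 M.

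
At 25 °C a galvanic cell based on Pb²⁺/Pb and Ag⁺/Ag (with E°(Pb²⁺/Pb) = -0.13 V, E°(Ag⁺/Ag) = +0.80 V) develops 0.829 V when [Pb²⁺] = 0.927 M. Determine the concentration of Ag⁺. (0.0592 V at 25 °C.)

0.019 M

From the Nernst equation, log Q = n(E° − E)/0.0592 = 2(0.93 − 0.829)/0.0592 = 3.412, so Q = 2580.
With Q = [Pb²⁺]/[Ag⁺]^2 and the known concentrations, [Ag⁺]^2 in the denominator gives [Ag⁺] = 0.019 M.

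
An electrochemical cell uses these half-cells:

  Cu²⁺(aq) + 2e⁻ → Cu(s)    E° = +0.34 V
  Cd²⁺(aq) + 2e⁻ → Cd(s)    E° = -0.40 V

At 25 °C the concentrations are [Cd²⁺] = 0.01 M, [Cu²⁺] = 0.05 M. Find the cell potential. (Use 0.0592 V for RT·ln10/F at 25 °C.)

The Cu²⁺/Cu couple has the higher reduction potential and acts as the cathode, so E°_cell = +0.34 − (-0.40) = 0.74 V.
Balancing electrons gives n = 2; the reaction quotient is Q = [Cd²⁺]/[Cu²⁺] = 0.200.
At 25 °C, E = E° − (0.0592/n) log Q = 0.74 − (0.0592/2)(-0.699) = 0.740 + 0.021 = 0.761 V.

0.761 V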